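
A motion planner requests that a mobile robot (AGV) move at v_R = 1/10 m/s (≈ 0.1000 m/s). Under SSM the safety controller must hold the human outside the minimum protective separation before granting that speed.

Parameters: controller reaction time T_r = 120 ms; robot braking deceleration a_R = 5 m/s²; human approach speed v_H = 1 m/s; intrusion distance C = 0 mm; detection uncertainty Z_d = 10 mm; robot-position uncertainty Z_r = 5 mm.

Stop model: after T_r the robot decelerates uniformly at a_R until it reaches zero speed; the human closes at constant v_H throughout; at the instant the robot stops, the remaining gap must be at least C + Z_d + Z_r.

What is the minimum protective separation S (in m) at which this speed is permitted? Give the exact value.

S_min = 21/125 m = 0.1680 m

T_s = v_R/a_R = (1/10)/5 = 0.0200 s
robot covers v_R·T_r = 0.1000·0.1200 = 0.0120 m before braking
braking distance = 0.1000²/(2·5.0000) = 0.0010 m
human closes 1.0000·0.1400 = 0.1400 m
residual clearance needed = 0.0000+0.0100+0.0050 = 0.0150 m
S_min ≈ 0.0120+0.0010+0.1400+0.0150  ⇒  S_min = 21/125 m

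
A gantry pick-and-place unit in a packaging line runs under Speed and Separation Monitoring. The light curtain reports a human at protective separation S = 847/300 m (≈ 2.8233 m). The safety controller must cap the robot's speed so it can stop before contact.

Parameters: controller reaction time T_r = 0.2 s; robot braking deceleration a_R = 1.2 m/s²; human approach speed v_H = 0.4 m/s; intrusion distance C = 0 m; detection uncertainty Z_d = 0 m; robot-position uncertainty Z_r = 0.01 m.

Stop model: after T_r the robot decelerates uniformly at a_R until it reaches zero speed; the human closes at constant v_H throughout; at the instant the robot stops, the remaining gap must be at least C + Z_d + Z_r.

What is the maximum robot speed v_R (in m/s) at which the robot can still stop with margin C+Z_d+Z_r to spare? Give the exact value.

v_R_max = 2 m/s = 2.0000 m/s

quadratic (5/12)·v² + (8/15)·v + (-41/15) = 0
  disc = (8/15)² − 4·(5/12)·(-41/15) = 121/25 ; √disc = 11/5
  v_R = (−(8/15) + 11/5) / (2·(5/12)) = 2 m/s
check:
T_s = v_R/a_R = 2/(6/5) = 1.6667 s
reaction-phase robot travel = 2.0000·0.2000 = 0.4000 m
robot under decel: 2.0000²/(2·1.2000) = 1.6667 m
person approaches 0.4000·(0.2000+1.6667) = 0.7467 m
C+Z_d+Z_r = 0.0000+0.0000+0.0100 = 0.0100 m
sum ≈ 0.4000+1.6667+0.7467+0.0100 ≈ 2.8233 m = S ✓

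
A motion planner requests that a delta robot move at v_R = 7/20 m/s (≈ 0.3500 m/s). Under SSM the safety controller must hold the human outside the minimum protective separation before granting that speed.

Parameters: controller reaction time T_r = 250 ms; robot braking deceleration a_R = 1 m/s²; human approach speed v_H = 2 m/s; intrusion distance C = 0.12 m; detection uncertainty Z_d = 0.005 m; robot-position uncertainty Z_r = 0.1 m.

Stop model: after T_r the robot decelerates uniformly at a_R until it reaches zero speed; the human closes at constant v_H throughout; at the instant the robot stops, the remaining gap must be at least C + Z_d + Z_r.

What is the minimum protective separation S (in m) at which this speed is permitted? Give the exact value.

S_min = 1259/800 m = 1.5737 m

T_s = v_R/a_R = (7/20)/1 = 0.3500 s
reaction-phase robot travel = 0.3500·0.2500 = 0.0875 m
robot covers 0.3500·0.3500 − ½·1.0000·0.3500² = 0.0612 m while stopping
person approaches 2.0000·(0.2500+0.3500) = 1.2000 m
residual clearance needed = 0.1200+0.0050+0.1000 = 0.2250 m
S_min ≈ 0.0875+0.0612+1.2000+0.2250  ⇒  S_min = 1259/800 m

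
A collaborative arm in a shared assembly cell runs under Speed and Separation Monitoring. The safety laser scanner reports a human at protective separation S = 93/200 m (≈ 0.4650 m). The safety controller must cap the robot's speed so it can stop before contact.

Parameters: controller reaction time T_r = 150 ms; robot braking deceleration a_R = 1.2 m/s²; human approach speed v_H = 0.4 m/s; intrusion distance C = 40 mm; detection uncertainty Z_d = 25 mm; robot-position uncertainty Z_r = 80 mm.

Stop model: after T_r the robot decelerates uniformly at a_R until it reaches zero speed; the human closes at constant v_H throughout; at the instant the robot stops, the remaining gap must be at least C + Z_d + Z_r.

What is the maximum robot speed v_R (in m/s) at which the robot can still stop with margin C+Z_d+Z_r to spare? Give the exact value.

v_R_max = 2/5 m/s = 0.4000 m/s

at the boundary: (5/12)·v² + (29/60)·v + (-13/50) = 0
  disc = (29/60)² − 4·(5/12)·(-13/50) = 2401/3600 ; √disc = 49/60
  v_R = (−(29/60) + 49/60) / (2·(5/12)) = 2/5 m/s
check:
stop time T_s = (2/5)/(6/5) = 0.3333 s
reaction-phase robot travel = 0.4000·0.1500 = 0.0600 m
braking distance = 0.4000²/(2·1.2000) = 0.0667 m
person approaches 0.4000·(0.1500+0.3333) = 0.1933 m
margins: 0.0400+0.0250+0.0800 = 0.1450 m
sum ≈ 0.0600+0.0667+0.1933+0.1450 ≈ 0.4650 m = S ✓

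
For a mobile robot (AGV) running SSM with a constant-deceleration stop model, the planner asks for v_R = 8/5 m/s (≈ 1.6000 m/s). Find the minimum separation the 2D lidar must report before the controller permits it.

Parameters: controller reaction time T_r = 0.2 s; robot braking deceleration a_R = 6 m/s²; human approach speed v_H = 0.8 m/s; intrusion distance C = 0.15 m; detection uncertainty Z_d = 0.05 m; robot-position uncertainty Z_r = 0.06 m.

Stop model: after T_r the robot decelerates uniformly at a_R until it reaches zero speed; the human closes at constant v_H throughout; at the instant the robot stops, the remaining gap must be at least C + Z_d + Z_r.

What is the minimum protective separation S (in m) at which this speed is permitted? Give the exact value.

braking lasts T_s = (8/5)/6 = 0.2667 s
reaction-phase robot travel = 1.6000·0.2000 = 0.3200 m
robot under decel: 1.6000²/(2·6.0000) = 0.2133 m
human over T_r+T_s: 0.8000·(0.2000+0.2667) = 0.3733 m
residual clearance needed = 0.1500+0.0500+0.0600 = 0.2600 m
S_min ≈ 0.3200+0.2133+0.3733+0.2600  ⇒  S_min = 7/6 m

S_min = 7/6 m = 1.1667 m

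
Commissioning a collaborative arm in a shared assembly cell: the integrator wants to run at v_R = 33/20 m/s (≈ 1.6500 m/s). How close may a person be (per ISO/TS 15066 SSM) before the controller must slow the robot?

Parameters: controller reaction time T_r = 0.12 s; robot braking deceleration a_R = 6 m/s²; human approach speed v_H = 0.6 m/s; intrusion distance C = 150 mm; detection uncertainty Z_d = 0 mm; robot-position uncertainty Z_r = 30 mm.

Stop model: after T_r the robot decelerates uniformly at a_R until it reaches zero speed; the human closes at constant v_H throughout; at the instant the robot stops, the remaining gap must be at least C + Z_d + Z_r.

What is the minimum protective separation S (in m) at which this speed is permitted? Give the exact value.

stop time T_s = (33/20)/6 = 0.2750 s
robot in T_r: 1.6500·0.1200 = 0.1980 m
robot under decel: 1.6500²/(2·6.0000) = 0.2269 m
human closes 0.6000·0.3950 = 0.2370 m
residual clearance needed = 0.1500+0.0000+0.0300 = 0.1800 m
S_min ≈ 0.1980+0.2269+0.2370+0.1800  ⇒  S_min = 1347/1600 m

S_min = 1347/1600 m = 0.8419 m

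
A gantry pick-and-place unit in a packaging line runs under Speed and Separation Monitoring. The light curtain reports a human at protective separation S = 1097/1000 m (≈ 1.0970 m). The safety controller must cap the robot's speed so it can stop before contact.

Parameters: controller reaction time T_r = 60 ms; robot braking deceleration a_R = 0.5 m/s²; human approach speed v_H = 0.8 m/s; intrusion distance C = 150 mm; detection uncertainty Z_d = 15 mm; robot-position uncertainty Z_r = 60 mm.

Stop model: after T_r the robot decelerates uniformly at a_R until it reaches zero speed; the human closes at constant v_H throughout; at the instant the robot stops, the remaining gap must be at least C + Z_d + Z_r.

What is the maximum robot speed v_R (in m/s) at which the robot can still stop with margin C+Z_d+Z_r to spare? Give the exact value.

v_R_max = 2/5 m/s = 0.4000 m/s

at the boundary: (1)·v² + (83/50)·v + (-103/125) = 0
  disc = (83/50)² − 4·(1)·(-103/125) = 15129/2500 ; √disc = 123/50
  v_R = (−(83/50) + 123/50) / (2·(1)) = 2/5 m/s
check:
T_s = v_R/a_R = (2/5)/(1/2) = 0.8000 s
robot in T_r: 0.4000·0.0600 = 0.0240 m
robot under decel: 0.4000²/(2·0.5000) = 0.1600 m
human closes 0.8000·0.8600 = 0.6880 m
margins: 0.1500+0.0150+0.0600 = 0.2250 m
sum ≈ 0.0240+0.1600+0.6880+0.2250 ≈ 1.0970 m = S ✓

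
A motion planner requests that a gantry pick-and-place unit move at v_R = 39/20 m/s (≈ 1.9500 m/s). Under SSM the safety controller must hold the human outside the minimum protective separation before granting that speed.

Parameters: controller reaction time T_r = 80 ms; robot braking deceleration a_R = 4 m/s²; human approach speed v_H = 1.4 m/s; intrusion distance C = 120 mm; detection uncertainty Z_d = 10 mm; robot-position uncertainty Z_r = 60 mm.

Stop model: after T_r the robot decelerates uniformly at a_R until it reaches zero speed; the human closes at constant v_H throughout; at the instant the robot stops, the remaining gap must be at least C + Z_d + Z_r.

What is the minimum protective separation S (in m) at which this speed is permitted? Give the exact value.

S_min = 25853/16000 m = 1.6158 m

T_s = v_R/a_R = (39/20)/4 = 0.4875 s
reaction-phase robot travel = 1.9500·0.0800 = 0.1560 m
robot under decel: 1.9500²/(2·4.0000) = 0.4753 m
human over T_r+T_s: 1.4000·(0.0800+0.4875) = 0.7945 m
margins: 0.1200+0.0100+0.0600 = 0.1900 m
S_min ≈ 0.1560+0.4753+0.7945+0.1900  ⇒  S_min = 25853/16000 m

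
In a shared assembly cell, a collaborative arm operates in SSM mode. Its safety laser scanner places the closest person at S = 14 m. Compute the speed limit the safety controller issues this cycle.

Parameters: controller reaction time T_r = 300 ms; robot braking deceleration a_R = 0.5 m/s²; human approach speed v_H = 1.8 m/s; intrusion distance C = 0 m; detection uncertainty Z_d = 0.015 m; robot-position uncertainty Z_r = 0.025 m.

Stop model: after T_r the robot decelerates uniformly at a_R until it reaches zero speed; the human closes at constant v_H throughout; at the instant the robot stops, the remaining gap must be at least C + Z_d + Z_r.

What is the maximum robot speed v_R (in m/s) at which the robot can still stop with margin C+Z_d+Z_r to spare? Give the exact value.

at the boundary: (1)·v² + (39/10)·v + (-671/50) = 0
  disc = (39/10)² − 4·(1)·(-671/50) = 6889/100 ; √disc = 83/10
  v_R = (−(39/10) + 83/10) / (2·(1)) = 11/5 m/s
check:
stop time T_s = (11/5)/(1/2) = 4.4000 s
reaction-phase robot travel = 2.2000·0.3000 = 0.6600 m
robot under decel: 2.2000²/(2·0.5000) = 4.8400 m
human closes 1.8000·4.7000 = 8.4600 m
margins: 0.0000+0.0150+0.0250 = 0.0400 m
sum ≈ 0.6600+4.8400+8.4600+0.0400 ≈ 14.0000 m = S ✓

v_R_max = 11/5 m/s = 2.2000 m/s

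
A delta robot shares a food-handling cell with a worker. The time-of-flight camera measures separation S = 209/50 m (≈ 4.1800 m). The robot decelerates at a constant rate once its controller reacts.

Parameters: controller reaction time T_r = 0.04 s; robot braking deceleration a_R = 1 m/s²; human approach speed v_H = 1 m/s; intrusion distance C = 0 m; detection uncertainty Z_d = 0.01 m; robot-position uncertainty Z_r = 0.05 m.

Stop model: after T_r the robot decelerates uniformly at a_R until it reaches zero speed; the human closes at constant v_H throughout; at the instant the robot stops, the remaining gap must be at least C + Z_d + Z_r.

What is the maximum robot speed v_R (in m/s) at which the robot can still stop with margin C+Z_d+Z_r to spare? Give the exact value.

collect terms ⇒ (1/2)·v_R² + (26/25)·v_R + (-102/25) = 0
  disc = (26/25)² − 4·(1/2)·(-102/25) = 5776/625 ; √disc = 76/25
  v_R = (−(26/25) + 76/25) / (2·(1/2)) = 2 m/s
check:
braking lasts T_s = 2/1 = 2.0000 s
robot in T_r: 2.0000·0.0400 = 0.0800 m
braking distance = 2.0000²/(2·1.0000) = 2.0000 m
human over T_r+T_s: 1.0000·(0.0400+2.0000) = 2.0400 m
residual clearance needed = 0.0000+0.0100+0.0500 = 0.0600 m
sum ≈ 0.0800+2.0000+2.0400+0.0600 ≈ 4.1800 m = S ✓

v_R_max = 2 m/s = 2.0000 m/s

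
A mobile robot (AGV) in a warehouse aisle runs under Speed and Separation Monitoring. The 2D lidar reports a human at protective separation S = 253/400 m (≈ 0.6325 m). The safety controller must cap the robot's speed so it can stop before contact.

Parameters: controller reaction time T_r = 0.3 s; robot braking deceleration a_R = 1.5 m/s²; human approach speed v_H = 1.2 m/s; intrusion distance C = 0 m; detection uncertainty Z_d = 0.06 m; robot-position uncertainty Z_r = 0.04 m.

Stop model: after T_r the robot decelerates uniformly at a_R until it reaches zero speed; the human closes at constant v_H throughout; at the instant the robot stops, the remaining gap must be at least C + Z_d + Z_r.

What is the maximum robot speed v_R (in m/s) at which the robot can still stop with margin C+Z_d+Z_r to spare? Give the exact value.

v_R_max = 3/20 m/s = 0.1500 m/s

quadratic (1/3)·v² + (11/10)·v + (-69/400) = 0
  disc = (11/10)² − 4·(1/3)·(-69/400) = 36/25 ; √disc = 6/5
  v_R = (−(11/10) + 6/5) / (2·(1/3)) = 3/20 m/s
check:
braking lasts T_s = (3/20)/(3/2) = 0.1000 s
robot covers v_R·T_r = 0.1500·0.3000 = 0.0450 m before braking
robot covers 0.1500·0.1000 − ½·1.5000·0.1000² = 0.0075 m while stopping
human over T_r+T_s: 1.2000·(0.3000+0.1000) = 0.4800 m
margins: 0.0000+0.0600+0.0400 = 0.1000 m
sum ≈ 0.0450+0.0075+0.4800+0.1000 ≈ 0.6325 m = S ✓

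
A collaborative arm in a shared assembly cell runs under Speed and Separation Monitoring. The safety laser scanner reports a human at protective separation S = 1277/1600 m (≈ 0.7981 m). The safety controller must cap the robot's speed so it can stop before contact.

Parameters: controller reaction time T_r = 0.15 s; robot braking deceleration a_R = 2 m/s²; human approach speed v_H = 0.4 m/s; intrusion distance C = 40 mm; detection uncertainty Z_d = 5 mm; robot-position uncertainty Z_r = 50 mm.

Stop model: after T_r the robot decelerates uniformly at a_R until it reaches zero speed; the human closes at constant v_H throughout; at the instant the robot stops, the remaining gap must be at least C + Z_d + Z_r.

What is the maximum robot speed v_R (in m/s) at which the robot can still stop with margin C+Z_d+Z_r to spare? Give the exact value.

at the boundary: (1/4)·v² + (7/20)·v + (-1029/1600) = 0
  disc = (7/20)² − 4·(1/4)·(-1029/1600) = 49/64 ; √disc = 7/8
  v_R = (−(7/20) + 7/8) / (2·(1/4)) = 21/20 m/s
check:
stop time T_s = (21/20)/2 = 0.5250 s
robot in T_r: 1.0500·0.1500 = 0.1575 m
robot covers 1.0500·0.5250 − ½·2.0000·0.5250² = 0.2756 m while stopping
human closes 0.4000·0.6750 = 0.2700 m
margins: 0.0400+0.0050+0.0500 = 0.0950 m
sum ≈ 0.1575+0.2756+0.2700+0.0950 ≈ 0.7981 m = S ✓

v_R_max = 21/20 m/s = 1.0500 m/s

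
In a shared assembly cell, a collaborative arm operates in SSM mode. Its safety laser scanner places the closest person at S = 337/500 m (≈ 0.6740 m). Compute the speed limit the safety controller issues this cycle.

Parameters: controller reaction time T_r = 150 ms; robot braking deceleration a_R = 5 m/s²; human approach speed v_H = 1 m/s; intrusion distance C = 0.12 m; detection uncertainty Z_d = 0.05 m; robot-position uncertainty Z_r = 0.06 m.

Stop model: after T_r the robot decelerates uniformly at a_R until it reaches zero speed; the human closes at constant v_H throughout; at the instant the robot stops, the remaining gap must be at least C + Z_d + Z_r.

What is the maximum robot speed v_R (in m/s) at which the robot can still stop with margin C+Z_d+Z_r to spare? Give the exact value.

v_R_max = 7/10 m/s = 0.7000 m/s

at the boundary: (1/10)·v² + (7/20)·v + (-147/500) = 0
  disc = (7/20)² − 4·(1/10)·(-147/500) = 2401/10000 ; √disc = 49/100
  v_R = (−(7/20) + 49/100) / (2·(1/10)) = 7/10 m/s
check:
braking lasts T_s = (7/10)/5 = 0.1400 s
reaction-phase robot travel = 0.7000·0.1500 = 0.1050 m
robot under decel: 0.7000²/(2·5.0000) = 0.0490 m
human over T_r+T_s: 1.0000·(0.1500+0.1400) = 0.2900 m
residual clearance needed = 0.1200+0.0500+0.0600 = 0.2300 m
sum ≈ 0.1050+0.0490+0.2900+0.2300 ≈ 0.6740 m = S ✓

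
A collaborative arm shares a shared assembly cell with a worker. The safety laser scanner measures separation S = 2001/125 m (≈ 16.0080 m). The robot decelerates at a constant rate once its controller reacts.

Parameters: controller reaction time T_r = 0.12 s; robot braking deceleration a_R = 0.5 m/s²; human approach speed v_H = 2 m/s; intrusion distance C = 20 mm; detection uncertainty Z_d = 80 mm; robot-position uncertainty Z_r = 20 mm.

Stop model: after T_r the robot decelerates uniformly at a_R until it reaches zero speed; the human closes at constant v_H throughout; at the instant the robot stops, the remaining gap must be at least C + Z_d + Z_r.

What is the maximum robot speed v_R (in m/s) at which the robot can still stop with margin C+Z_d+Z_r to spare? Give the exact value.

v_R_max = 12/5 m/s = 2.4000 m/s

quadratic (1)·v² + (103/25)·v + (-1956/125) = 0
  disc = (103/25)² − 4·(1)·(-1956/125) = 49729/625 ; √disc = 223/25
  v_R = (−(103/25) + 223/25) / (2·(1)) = 12/5 m/s
check:
stop time T_s = (12/5)/(1/2) = 4.8000 s
reaction-phase robot travel = 2.4000·0.1200 = 0.2880 m
robot covers 2.4000·4.8000 − ½·0.5000·4.8000² = 5.7600 m while stopping
human over T_r+T_s: 2.0000·(0.1200+4.8000) = 9.8400 m
margins: 0.0200+0.0800+0.0200 = 0.1200 m
sum ≈ 0.2880+5.7600+9.8400+0.1200 ≈ 16.0080 m = S ✓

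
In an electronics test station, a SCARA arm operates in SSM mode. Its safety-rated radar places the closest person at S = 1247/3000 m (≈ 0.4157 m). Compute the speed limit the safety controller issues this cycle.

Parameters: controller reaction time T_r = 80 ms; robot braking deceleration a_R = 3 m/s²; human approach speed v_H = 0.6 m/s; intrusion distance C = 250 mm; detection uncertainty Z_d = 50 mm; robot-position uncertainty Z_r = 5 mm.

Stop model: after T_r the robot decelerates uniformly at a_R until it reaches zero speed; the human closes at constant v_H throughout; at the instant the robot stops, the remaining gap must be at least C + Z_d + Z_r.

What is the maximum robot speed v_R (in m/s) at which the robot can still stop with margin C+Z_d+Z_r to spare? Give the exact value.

collect terms ⇒ (1/6)·v_R² + (7/25)·v_R + (-47/750) = 0
  disc = (7/25)² − 4·(1/6)·(-47/750) = 676/5625 ; √disc = 26/75
  v_R = (−(7/25) + 26/75) / (2·(1/6)) = 1/5 m/s
check:
stop time T_s = (1/5)/3 = 0.0667 s
robot covers v_R·T_r = 0.2000·0.0800 = 0.0160 m before braking
robot covers 0.2000·0.0667 − ½·3.0000·0.0667² = 0.0067 m while stopping
human over T_r+T_s: 0.6000·(0.0800+0.0667) = 0.0880 m
residual clearance needed = 0.2500+0.0500+0.0050 = 0.3050 m
sum ≈ 0.0160+0.0067+0.0880+0.3050 ≈ 0.4157 m = S ✓

v_R_max = 1/5 m/s = 0.2000 m/s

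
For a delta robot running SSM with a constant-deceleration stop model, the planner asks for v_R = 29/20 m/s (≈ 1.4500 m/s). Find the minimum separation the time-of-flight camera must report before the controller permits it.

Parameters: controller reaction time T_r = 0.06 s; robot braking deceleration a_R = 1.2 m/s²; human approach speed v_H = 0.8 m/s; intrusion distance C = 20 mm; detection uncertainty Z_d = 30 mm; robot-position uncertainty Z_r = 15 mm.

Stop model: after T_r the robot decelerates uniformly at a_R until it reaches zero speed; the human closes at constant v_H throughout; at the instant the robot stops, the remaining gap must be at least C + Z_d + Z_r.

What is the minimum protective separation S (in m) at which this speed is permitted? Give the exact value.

S_min = 1961/960 m = 2.0427 m

T_s = v_R/a_R = (29/20)/(6/5) = 1.2083 s
robot covers v_R·T_r = 1.4500·0.0600 = 0.0870 m before braking
braking distance = 1.4500²/(2·1.2000) = 0.8760 m
human over T_r+T_s: 0.8000·(0.0600+1.2083) = 1.0147 m
margins: 0.0200+0.0300+0.0150 = 0.0650 m
S_min ≈ 0.0870+0.8760+1.0147+0.0650  ⇒  S_min = 1961/960 m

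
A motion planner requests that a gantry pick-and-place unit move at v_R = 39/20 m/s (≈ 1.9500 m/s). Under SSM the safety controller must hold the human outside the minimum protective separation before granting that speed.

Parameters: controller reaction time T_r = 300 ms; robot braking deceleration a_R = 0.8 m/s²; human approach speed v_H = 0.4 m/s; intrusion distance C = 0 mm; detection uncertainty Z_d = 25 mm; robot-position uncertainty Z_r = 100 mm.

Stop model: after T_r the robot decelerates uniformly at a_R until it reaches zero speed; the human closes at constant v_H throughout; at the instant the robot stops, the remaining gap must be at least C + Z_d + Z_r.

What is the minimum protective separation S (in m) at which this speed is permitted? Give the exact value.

S_min = 13381/3200 m = 4.1816 m

T_s = v_R/a_R = (39/20)/(4/5) = 2.4375 s
robot covers v_R·T_r = 1.9500·0.3000 = 0.5850 m before braking
braking distance = 1.9500²/(2·0.8000) = 2.3766 m
human over T_r+T_s: 0.4000·(0.3000+2.4375) = 1.0950 m
margins: 0.0000+0.0250+0.1000 = 0.1250 m
S_min ≈ 0.5850+2.3766+1.0950+0.1250  ⇒  S_min = 13381/3200 m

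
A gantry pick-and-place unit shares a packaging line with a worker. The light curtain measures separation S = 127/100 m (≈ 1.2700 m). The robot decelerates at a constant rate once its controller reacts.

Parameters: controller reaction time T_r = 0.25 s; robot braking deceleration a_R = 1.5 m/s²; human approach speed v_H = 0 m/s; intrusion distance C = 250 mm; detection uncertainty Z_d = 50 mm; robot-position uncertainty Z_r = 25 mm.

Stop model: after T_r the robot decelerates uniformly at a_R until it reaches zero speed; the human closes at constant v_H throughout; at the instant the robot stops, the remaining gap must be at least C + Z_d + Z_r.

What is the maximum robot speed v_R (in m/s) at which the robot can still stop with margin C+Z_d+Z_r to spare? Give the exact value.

v_R_max = 27/20 m/s = 1.3500 m/s

collect terms ⇒ (1/3)·v_R² + (1/4)·v_R + (-189/200) = 0
  disc = (1/4)² − 4·(1/3)·(-189/200) = 529/400 ; √disc = 23/20
  v_R = (−(1/4) + 23/20) / (2·(1/3)) = 27/20 m/s
check:
braking lasts T_s = (27/20)/(3/2) = 0.9000 s
robot in T_r: 1.3500·0.2500 = 0.3375 m
robot under decel: 1.3500²/(2·1.5000) = 0.6075 m
person approaches 0.0000·(0.2500+0.9000) = 0.0000 m
residual clearance needed = 0.2500+0.0500+0.0250 = 0.3250 m
sum ≈ 0.3375+0.6075+0.0000+0.3250 ≈ 1.2700 m = S ✓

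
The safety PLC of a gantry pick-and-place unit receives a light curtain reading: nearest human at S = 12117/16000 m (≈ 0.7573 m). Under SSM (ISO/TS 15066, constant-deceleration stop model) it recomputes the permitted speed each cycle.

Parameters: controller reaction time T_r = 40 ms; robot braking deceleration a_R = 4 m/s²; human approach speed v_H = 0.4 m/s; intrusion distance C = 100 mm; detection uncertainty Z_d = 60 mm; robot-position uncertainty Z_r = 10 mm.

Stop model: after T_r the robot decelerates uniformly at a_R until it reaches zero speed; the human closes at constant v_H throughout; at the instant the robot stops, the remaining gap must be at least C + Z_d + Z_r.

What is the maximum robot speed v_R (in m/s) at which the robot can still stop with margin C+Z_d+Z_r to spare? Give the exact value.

v_R_max = 33/20 m/s = 1.6500 m/s

collect terms ⇒ (1/8)·v_R² + (7/50)·v_R + (-9141/16000) = 0
  disc = (7/50)² − 4·(1/8)·(-9141/16000) = 48841/160000 ; √disc = 221/400
  v_R = (−(7/50) + 221/400) / (2·(1/8)) = 33/20 m/s
check:
braking lasts T_s = (33/20)/4 = 0.4125 s
reaction-phase robot travel = 1.6500·0.0400 = 0.0660 m
braking distance = 1.6500²/(2·4.0000) = 0.3403 m
person approaches 0.4000·(0.0400+0.4125) = 0.1810 m
C+Z_d+Z_r = 0.1000+0.0600+0.0100 = 0.1700 m
sum ≈ 0.0660+0.3403+0.1810+0.1700 ≈ 0.7573 m = S ✓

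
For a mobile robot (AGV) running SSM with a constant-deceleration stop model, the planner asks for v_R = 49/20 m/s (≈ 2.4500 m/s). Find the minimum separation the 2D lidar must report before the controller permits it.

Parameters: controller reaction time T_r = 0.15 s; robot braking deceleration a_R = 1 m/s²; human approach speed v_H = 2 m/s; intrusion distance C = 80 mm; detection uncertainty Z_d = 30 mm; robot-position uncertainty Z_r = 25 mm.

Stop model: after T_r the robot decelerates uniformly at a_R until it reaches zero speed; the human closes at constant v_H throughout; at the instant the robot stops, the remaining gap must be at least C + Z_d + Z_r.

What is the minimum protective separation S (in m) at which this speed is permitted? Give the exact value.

S_min = 6963/800 m = 8.7037 m

braking lasts T_s = (49/20)/1 = 2.4500 s
robot covers v_R·T_r = 2.4500·0.1500 = 0.3675 m before braking
braking distance = 2.4500²/(2·1.0000) = 3.0013 m
human closes 2.0000·2.6000 = 5.2000 m
margins: 0.0800+0.0300+0.0250 = 0.1350 m
S_min ≈ 0.3675+3.0013+5.2000+0.1350  ⇒  S_min = 6963/800 m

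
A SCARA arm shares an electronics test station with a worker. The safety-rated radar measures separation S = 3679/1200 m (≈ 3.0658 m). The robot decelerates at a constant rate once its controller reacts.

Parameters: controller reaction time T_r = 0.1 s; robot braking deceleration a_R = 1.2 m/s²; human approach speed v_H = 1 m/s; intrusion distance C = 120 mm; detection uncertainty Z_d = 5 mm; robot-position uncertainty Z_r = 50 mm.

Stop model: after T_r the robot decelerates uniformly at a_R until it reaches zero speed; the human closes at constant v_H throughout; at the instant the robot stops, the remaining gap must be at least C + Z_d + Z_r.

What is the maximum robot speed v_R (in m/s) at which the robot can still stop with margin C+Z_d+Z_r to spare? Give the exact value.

at the boundary: (5/12)·v² + (14/15)·v + (-3349/1200) = 0
  disc = (14/15)² − 4·(5/12)·(-3349/1200) = 2209/400 ; √disc = 47/20
  v_R = (−(14/15) + 47/20) / (2·(5/12)) = 17/10 m/s
check:
T_s = v_R/a_R = (17/10)/(6/5) = 1.4167 s
robot in T_r: 1.7000·0.1000 = 0.1700 m
robot covers 1.7000·1.4167 − ½·1.2000·1.4167² = 1.2042 m while stopping
person approaches 1.0000·(0.1000+1.4167) = 1.5167 m
residual clearance needed = 0.1200+0.0050+0.0500 = 0.1750 m
sum ≈ 0.1700+1.2042+1.5167+0.1750 ≈ 3.0658 m = S ✓

v_R_max = 17/10 m/s = 1.7000 m/s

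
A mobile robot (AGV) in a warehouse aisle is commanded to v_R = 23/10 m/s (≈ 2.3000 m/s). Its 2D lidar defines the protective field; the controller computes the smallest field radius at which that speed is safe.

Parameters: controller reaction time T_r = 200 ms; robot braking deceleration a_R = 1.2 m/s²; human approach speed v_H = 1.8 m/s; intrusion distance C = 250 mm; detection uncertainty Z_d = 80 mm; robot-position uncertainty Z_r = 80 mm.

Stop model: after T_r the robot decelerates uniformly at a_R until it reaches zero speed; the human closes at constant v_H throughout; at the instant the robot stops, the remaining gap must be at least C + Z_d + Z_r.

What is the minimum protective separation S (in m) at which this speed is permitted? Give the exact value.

S_min = 8261/1200 m = 6.8842 m

stop time T_s = (23/10)/(6/5) = 1.9167 s
robot in T_r: 2.3000·0.2000 = 0.4600 m
braking distance = 2.3000²/(2·1.2000) = 2.2042 m
person approaches 1.8000·(0.2000+1.9167) = 3.8100 m
residual clearance needed = 0.2500+0.0800+0.0800 = 0.4100 m
S_min ≈ 0.4600+2.2042+3.8100+0.4100  ⇒  S_min = 8261/1200 m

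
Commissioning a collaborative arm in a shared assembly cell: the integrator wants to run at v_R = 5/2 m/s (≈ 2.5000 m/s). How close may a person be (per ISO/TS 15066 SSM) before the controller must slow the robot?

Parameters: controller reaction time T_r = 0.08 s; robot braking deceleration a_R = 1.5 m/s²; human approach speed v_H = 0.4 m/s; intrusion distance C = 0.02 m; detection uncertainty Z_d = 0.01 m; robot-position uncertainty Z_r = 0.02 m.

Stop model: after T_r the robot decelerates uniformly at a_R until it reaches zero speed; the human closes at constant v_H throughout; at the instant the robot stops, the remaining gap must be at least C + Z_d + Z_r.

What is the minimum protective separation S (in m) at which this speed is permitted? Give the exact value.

S_min = 379/125 m = 3.0320 m

T_s = v_R/a_R = (5/2)/(3/2) = 1.6667 s
robot in T_r: 2.5000·0.0800 = 0.2000 m
robot under decel: 2.5000²/(2·1.5000) = 2.0833 m
human over T_r+T_s: 0.4000·(0.0800+1.6667) = 0.6987 m
C+Z_d+Z_r = 0.0200+0.0100+0.0200 = 0.0500 m
S_min ≈ 0.2000+2.0833+0.6987+0.0500  ⇒  S_min = 379/125 m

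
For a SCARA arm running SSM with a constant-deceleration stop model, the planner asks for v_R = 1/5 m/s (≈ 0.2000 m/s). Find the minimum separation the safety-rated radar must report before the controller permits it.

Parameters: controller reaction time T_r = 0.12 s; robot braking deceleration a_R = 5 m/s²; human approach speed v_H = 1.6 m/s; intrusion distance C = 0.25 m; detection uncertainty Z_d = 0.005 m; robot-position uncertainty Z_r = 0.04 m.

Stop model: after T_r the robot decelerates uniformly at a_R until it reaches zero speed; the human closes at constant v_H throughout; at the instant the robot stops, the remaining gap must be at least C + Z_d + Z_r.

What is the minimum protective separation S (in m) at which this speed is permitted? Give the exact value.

S_min = 579/1000 m = 0.5790 m

T_s = v_R/a_R = (1/5)/5 = 0.0400 s
robot covers v_R·T_r = 0.2000·0.1200 = 0.0240 m before braking
robot under decel: 0.2000²/(2·5.0000) = 0.0040 m
person approaches 1.6000·(0.1200+0.0400) = 0.2560 m
C+Z_d+Z_r = 0.2500+0.0050+0.0400 = 0.2950 m
S_min ≈ 0.0240+0.0040+0.2560+0.2950  ⇒  S_min = 579/1000 m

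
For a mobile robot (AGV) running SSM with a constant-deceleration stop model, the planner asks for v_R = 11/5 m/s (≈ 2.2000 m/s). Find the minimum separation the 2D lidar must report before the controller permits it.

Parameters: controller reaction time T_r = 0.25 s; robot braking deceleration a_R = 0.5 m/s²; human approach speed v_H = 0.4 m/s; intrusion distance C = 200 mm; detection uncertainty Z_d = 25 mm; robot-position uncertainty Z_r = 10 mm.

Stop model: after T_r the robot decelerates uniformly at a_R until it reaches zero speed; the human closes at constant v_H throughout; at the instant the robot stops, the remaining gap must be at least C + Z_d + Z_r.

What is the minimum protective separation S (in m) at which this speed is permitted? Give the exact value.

S_min = 1497/200 m = 7.4850 m

braking lasts T_s = (11/5)/(1/2) = 4.4000 s
reaction-phase robot travel = 2.2000·0.2500 = 0.5500 m
robot covers 2.2000·4.4000 − ½·0.5000·4.4000² = 4.8400 m while stopping
person approaches 0.4000·(0.2500+4.4000) = 1.8600 m
C+Z_d+Z_r = 0.2000+0.0250+0.0100 = 0.2350 m
S_min ≈ 0.5500+4.8400+1.8600+0.2350  ⇒  S_min = 1497/200 m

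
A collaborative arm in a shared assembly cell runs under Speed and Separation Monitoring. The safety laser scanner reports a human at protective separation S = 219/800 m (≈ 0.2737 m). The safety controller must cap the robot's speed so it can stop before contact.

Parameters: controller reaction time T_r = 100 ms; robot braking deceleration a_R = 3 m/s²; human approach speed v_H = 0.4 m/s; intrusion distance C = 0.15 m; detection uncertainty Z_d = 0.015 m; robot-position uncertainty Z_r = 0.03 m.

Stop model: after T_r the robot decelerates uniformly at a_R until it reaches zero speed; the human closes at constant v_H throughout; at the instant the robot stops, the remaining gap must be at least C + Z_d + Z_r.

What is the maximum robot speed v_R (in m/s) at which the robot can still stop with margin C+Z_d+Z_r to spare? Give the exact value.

at the boundary: (1/6)·v² + (7/30)·v + (-31/800) = 0
  disc = (7/30)² − 4·(1/6)·(-31/800) = 289/3600 ; √disc = 17/60
  v_R = (−(7/30) + 17/60) / (2·(1/6)) = 3/20 m/s
check:
braking lasts T_s = (3/20)/3 = 0.0500 s
robot covers v_R·T_r = 0.1500·0.1000 = 0.0150 m before braking
braking distance = 0.1500²/(2·3.0000) = 0.0037 m
human closes 0.4000·0.1500 = 0.0600 m
residual clearance needed = 0.1500+0.0150+0.0300 = 0.1950 m
sum ≈ 0.0150+0.0037+0.0600+0.1950 ≈ 0.2737 m = S ✓

v_R_max = 3/20 m/s = 0.1500 m/s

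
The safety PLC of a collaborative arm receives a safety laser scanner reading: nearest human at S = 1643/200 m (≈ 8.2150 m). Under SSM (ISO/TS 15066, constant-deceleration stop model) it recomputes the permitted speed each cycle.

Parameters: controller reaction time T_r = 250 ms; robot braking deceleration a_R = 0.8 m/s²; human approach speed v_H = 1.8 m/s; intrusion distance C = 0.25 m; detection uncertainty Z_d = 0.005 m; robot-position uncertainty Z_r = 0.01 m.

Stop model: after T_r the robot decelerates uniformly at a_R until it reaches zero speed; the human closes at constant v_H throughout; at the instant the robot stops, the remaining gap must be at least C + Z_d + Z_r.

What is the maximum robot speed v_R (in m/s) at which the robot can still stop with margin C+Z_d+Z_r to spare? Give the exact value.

quadratic (5/8)·v² + (5/2)·v + (-15/2) = 0
  disc = (5/2)² − 4·(5/8)·(-15/2) = 25 ; √disc = 5
  v_R = (−(5/2) + 5) / (2·(5/8)) = 2 m/s
check:
braking lasts T_s = 2/(4/5) = 2.5000 s
reaction-phase robot travel = 2.0000·0.2500 = 0.5000 m
robot under decel: 2.0000²/(2·0.8000) = 2.5000 m
person approaches 1.8000·(0.2500+2.5000) = 4.9500 m
residual clearance needed = 0.2500+0.0050+0.0100 = 0.2650 m
sum ≈ 0.5000+2.5000+4.9500+0.2650 ≈ 8.2150 m = S ✓

v_R_max = 2 m/s = 2.0000 m/s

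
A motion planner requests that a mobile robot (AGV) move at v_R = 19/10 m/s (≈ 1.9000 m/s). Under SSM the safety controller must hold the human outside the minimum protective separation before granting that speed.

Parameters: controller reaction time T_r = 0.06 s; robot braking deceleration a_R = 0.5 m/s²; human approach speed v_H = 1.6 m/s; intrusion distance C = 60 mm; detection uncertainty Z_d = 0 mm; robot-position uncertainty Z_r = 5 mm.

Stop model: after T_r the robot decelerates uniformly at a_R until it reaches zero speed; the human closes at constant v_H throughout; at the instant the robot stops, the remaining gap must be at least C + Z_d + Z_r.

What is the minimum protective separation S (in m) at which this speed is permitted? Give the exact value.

S_min = 1993/200 m = 9.9650 m

stop time T_s = (19/10)/(1/2) = 3.8000 s
robot in T_r: 1.9000·0.0600 = 0.1140 m
robot covers 1.9000·3.8000 − ½·0.5000·3.8000² = 3.6100 m while stopping
human over T_r+T_s: 1.6000·(0.0600+3.8000) = 6.1760 m
margins: 0.0600+0.0000+0.0050 = 0.0650 m
S_min ≈ 0.1140+3.6100+6.1760+0.0650  ⇒  S_min = 1993/200 m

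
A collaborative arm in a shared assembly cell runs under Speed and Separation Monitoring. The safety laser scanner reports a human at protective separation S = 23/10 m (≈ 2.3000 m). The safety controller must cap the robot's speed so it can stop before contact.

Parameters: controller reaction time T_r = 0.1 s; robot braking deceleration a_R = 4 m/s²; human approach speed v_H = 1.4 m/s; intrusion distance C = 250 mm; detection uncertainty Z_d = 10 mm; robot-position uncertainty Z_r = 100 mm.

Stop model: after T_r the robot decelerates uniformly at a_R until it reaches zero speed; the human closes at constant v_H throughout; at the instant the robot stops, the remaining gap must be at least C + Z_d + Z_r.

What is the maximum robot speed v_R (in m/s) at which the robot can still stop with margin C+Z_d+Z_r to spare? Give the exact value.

v_R_max = 12/5 m/s = 2.4000 m/s

collect terms ⇒ (1/8)·v_R² + (9/20)·v_R + (-9/5) = 0
  disc = (9/20)² − 4·(1/8)·(-9/5) = 441/400 ; √disc = 21/20
  v_R = (−(9/20) + 21/20) / (2·(1/8)) = 12/5 m/s
check:
stop time T_s = (12/5)/4 = 0.6000 s
robot in T_r: 2.4000·0.1000 = 0.2400 m
robot covers 2.4000·0.6000 − ½·4.0000·0.6000² = 0.7200 m while stopping
human closes 1.4000·0.7000 = 0.9800 m
C+Z_d+Z_r = 0.2500+0.0100+0.1000 = 0.3600 m
sum ≈ 0.2400+0.7200+0.9800+0.3600 ≈ 2.3000 m = S ✓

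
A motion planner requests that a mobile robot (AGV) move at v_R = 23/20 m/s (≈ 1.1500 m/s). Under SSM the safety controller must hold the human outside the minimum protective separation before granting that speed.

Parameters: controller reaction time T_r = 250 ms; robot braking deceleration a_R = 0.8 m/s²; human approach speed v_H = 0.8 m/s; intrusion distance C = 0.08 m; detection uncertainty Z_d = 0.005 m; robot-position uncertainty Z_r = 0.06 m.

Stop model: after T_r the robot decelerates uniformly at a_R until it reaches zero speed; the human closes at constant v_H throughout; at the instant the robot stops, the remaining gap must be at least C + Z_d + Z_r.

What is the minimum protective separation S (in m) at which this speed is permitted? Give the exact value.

T_s = v_R/a_R = (23/20)/(4/5) = 1.4375 s
reaction-phase robot travel = 1.1500·0.2500 = 0.2875 m
braking distance = 1.1500²/(2·0.8000) = 0.8266 m
person approaches 0.8000·(0.2500+1.4375) = 1.3500 m
C+Z_d+Z_r = 0.0800+0.0050+0.0600 = 0.1450 m
S_min ≈ 0.2875+0.8266+1.3500+0.1450  ⇒  S_min = 8349/3200 m

S_min = 8349/3200 m = 2.6091 m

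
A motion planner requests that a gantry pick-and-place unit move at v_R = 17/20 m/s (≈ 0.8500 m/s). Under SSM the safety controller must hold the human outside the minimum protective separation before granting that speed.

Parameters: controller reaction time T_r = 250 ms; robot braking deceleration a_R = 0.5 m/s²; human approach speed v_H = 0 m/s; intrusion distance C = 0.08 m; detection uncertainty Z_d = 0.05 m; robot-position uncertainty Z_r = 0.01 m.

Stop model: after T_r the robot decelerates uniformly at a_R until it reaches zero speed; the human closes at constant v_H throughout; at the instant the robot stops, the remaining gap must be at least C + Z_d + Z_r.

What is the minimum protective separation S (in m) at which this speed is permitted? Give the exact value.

stop time T_s = (17/20)/(1/2) = 1.7000 s
robot covers v_R·T_r = 0.8500·0.2500 = 0.2125 m before braking
braking distance = 0.8500²/(2·0.5000) = 0.7225 m
human closes 0.0000·1.9500 = 0.0000 m
residual clearance needed = 0.0800+0.0500+0.0100 = 0.1400 m
S_min ≈ 0.2125+0.7225+0.0000+0.1400  ⇒  S_min = 43/40 m

S_min = 43/40 m = 1.0750 m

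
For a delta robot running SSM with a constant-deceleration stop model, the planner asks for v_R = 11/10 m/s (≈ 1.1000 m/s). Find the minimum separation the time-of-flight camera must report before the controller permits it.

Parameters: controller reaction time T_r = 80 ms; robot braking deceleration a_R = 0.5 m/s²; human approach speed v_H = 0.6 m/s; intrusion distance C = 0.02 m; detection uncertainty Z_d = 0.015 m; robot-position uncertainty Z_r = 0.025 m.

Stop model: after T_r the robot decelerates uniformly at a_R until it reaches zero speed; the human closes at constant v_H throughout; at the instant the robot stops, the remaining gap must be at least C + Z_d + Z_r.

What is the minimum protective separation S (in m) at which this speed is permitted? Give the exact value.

braking lasts T_s = (11/10)/(1/2) = 2.2000 s
robot in T_r: 1.1000·0.0800 = 0.0880 m
robot covers 1.1000·2.2000 − ½·0.5000·2.2000² = 1.2100 m while stopping
human over T_r+T_s: 0.6000·(0.0800+2.2000) = 1.3680 m
C+Z_d+Z_r = 0.0200+0.0150+0.0250 = 0.0600 m
S_min ≈ 0.0880+1.2100+1.3680+0.0600  ⇒  S_min = 1363/500 m

S_min = 1363/500 m = 2.7260 m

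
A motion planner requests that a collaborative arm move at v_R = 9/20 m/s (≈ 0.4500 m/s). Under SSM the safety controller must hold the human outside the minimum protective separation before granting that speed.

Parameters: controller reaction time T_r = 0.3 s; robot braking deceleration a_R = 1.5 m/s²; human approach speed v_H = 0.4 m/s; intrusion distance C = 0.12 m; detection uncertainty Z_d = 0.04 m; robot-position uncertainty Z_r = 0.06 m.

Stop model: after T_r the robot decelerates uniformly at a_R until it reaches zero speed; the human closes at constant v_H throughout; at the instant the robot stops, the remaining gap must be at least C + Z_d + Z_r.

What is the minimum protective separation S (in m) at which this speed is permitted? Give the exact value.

S_min = 53/80 m = 0.6625 m

T_s = v_R/a_R = (9/20)/(3/2) = 0.3000 s
robot covers v_R·T_r = 0.4500·0.3000 = 0.1350 m before braking
robot covers 0.4500·0.3000 − ½·1.5000·0.3000² = 0.0675 m while stopping
human over T_r+T_s: 0.4000·(0.3000+0.3000) = 0.2400 m
C+Z_d+Z_r = 0.1200+0.0400+0.0600 = 0.2200 m
S_min ≈ 0.1350+0.0675+0.2400+0.2200  ⇒  S_min = 53/80 m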